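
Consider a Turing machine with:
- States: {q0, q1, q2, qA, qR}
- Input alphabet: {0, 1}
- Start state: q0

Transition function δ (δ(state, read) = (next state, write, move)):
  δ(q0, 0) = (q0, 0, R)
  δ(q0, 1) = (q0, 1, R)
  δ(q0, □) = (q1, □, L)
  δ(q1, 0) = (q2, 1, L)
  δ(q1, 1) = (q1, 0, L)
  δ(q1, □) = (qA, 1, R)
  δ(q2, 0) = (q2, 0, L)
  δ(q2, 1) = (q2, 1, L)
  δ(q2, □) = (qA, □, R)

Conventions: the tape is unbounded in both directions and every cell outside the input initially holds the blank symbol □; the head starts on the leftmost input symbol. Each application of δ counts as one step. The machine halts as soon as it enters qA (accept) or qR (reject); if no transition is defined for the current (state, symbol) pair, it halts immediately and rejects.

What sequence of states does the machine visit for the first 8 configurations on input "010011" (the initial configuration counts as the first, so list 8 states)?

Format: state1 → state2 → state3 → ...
Step 0: [q0]010011 (head at position 0)
Step 1: δ(q0, 0) = (q0, 0, R)  ⊢  0[q0]10011 (head at position 1)
Step 2: δ(q0, 1) = (q0, 1, R)  ⊢  01[q0]0011 (head at position 2)
Step 3: δ(q0, 0) = (q0, 0, R)  ⊢  010[q0]011 (head at position 3)
Step 4: δ(q0, 0) = (q0, 0, R)  ⊢  0100[q0]11 (head at position 4)
Step 5: δ(q0, 1) = (q0, 1, R)  ⊢  01001[q0]1 (head at position 5)
Step 6: δ(q0, 1) = (q0, 1, R)  ⊢  010011[q0]□ (head at position 6)
Step 7: δ(q0, □) = (q1, □, L)  ⊢  01001[q1]1□ (head at position 5)
Reading off the states of these 8 configurations: q0 → q0 → q0 → q0 → q0 → q0 → q0 → q1

Final answer: q0 → q0 → q0 → q0 → q0 → q0 → q0 → q1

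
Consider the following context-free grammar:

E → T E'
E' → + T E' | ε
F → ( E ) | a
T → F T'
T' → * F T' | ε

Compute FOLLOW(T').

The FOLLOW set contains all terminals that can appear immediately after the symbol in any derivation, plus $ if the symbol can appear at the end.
Useful FIRST sets: FIRST(E') = {+, ε}, FIRST(T') = {*, ε} (both E' and T' are nullable).
FOLLOW(E): E is the start symbol → $; E appears in F → ( E ) followed by ')' → FOLLOW(E) = {), $}.
FOLLOW(E'): E' appears at the right end of E → T E' and of E' → + T E', so FOLLOW(E') ⊇ FOLLOW(E) (the second occurrence adds nothing new). FOLLOW(E') = {), $}.
FOLLOW(T): in E → T E' and E' → + T E', T is followed by E': add FIRST(E') minus ε = {+}; since E' is nullable, also add FOLLOW(E) and FOLLOW(E') = {), $}. FOLLOW(T) = {+, ), $}.
FOLLOW(T'): T' appears at the right end of T → F T' and of T' → * F T', so FOLLOW(T') = FOLLOW(T) = {+, ), $}.

Final answer: {$, ), +}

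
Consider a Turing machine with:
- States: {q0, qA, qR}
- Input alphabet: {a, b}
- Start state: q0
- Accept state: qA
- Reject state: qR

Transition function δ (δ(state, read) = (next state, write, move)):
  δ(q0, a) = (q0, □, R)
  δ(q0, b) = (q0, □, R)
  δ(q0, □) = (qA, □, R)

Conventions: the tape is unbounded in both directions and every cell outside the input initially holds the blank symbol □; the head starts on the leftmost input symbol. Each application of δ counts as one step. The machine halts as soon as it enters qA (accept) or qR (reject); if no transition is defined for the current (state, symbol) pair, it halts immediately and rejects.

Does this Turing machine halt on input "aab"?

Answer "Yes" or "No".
Step 0: [q0]aab (head at position 0)
Step 1: δ(q0, a) = (q0, □, R)  ⊢  □[q0]ab (head at position 1)
Step 2: δ(q0, a) = (q0, □, R)  ⊢  □□[q0]b (head at position 2)
Step 3: δ(q0, b) = (q0, □, R)  ⊢  □□□[q0]□ (head at position 3)
Step 4: δ(q0, □) = (qA, □, R)  ⊢  □□□□[qA]□ (head at position 4)
The machine is in qA, so it halts and accepts.
It halts after 4 steps.

Final answer: Yes - halts after 4 steps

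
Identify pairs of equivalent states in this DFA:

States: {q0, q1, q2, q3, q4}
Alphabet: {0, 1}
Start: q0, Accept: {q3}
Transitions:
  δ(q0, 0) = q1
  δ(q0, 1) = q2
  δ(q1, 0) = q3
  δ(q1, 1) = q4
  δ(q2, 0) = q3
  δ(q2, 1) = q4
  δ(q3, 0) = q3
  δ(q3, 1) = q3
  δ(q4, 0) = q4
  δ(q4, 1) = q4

Using the table-filling algorithm:
Round 0 – mark pairs where exactly one state is accepting: (q0,q3), (q1,q3), (q2,q3), (q3,q4)
Round 1 – newly marked: (q0,q1) [on 0: q1 vs q3, already marked]; (q0,q2) [on 0: q1 vs q3, already marked]; (q1,q4) [on 0: q3 vs q4, already marked]; (q2,q4) [on 0: q3 vs q4, already marked]
Round 2 – newly marked: (q0,q4) [on 0: q1 vs q4, already marked]
No further pairs can be marked.
(q1, q2) unmarked: δ(q1,0)=q3, δ(q2,0)=q3; δ(q1,1)=q4, δ(q2,1)=q4 → equivalent
Equivalent pairs: (q1, q2)

Final answer: Equivalent pairs: (q1, q2)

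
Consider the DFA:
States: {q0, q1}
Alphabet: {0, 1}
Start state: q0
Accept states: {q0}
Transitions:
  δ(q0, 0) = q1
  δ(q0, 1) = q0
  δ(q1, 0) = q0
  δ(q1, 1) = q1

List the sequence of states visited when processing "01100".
Starting at q0
Read '0': q0 -> q1
Read '1': q1 -> q1
Read '1': q1 -> q1
Read '0': q1 -> q0
Read '0': q0 -> q1

Final answer: q0 -> q1 -> q1 -> q1 -> q0 -> q1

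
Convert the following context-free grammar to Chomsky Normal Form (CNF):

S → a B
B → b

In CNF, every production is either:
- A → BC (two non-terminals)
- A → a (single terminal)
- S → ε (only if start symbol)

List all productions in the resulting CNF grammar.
The grammar has no ε-productions or unit productions to eliminate.
S → a B has terminal a in a right-hand side of length ≥ 2: introduce T_a → a and use T_a in place of a.
B → b is already in CNF (single terminal) – keep it.
S → a B becomes S → T_a B.
Resulting CNF grammar (3 productions): T_a → a; B → b; S → T_a B

Final answer: T_a → a; B → b; S → T_a B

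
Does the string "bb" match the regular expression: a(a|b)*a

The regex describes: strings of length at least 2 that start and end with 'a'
No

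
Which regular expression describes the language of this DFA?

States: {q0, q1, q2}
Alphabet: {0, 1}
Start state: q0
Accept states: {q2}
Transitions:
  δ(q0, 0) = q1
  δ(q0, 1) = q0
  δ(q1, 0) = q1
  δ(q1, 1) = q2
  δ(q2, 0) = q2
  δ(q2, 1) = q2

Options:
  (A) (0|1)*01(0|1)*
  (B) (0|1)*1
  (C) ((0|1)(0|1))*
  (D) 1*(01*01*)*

Testing sample strings against the DFA:
  '010' -> accepted
  '01000' -> accepted
  '10100' -> accepted
  '00' -> rejected
Checking each option for a counterexample:
  (A) (0|1)*01(0|1)*: agrees with the DFA on all strings of length ≤ 4
  (B) (0|1)*1: '1' is rejected by the DFA but matches the regex → eliminated
  (C) ((0|1)(0|1))*: ε is rejected by the DFA but matches the regex → eliminated
  (D) 1*(01*01*)*: ε is rejected by the DFA but matches the regex → eliminated
Only (A) (0|1)*01(0|1)* is consistent with the DFA.

Final answer: (A) (0|1)*01(0|1)*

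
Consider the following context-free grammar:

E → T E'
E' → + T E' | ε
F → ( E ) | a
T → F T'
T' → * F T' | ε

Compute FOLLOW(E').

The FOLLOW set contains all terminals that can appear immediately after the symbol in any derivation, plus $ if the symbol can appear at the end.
Useful FIRST sets: FIRST(E') = {+, ε}, FIRST(T') = {*, ε} (both E' and T' are nullable).
FOLLOW(E): E is the start symbol → $; E appears in F → ( E ) followed by ')' → FOLLOW(E) = {), $}.
FOLLOW(E'): E' appears at the right end of E → T E' and of E' → + T E', so FOLLOW(E') ⊇ FOLLOW(E) (the second occurrence adds nothing new). FOLLOW(E') = {), $}.

Final answer: {$, )}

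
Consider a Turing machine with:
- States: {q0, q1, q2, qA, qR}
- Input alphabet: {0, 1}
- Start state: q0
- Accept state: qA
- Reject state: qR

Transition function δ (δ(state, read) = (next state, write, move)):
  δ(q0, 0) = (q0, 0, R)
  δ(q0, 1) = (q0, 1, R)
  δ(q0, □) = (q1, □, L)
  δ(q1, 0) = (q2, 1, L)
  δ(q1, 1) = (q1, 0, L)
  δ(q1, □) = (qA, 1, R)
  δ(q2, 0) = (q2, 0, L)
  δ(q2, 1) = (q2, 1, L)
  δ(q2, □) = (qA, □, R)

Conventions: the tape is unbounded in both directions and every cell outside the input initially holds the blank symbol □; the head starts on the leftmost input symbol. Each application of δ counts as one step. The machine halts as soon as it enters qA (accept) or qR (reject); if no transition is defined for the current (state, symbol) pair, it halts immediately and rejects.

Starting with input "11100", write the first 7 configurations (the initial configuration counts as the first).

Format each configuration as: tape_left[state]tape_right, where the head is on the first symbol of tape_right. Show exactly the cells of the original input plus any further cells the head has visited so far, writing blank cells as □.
Step 0: [q0]11100 (head at position 0)
Step 1: δ(q0, 1) = (q0, 1, R)  ⊢  1[q0]1100 (head at position 1)
Step 2: δ(q0, 1) = (q0, 1, R)  ⊢  11[q0]100 (head at position 2)
Step 3: δ(q0, 1) = (q0, 1, R)  ⊢  111[q0]00 (head at position 3)
Step 4: δ(q0, 0) = (q0, 0, R)  ⊢  1110[q0]0 (head at position 4)
Step 5: δ(q0, 0) = (q0, 0, R)  ⊢  11100[q0]□ (head at position 5)
Step 6: δ(q0, □) = (q1, □, L)  ⊢  1110[q1]0□ (head at position 4)

Final answer: [q0]11100 ⊢ 1[q0]1100 ⊢ 11[q0]100 ⊢ 111[q0]00 ⊢ 1110[q0]0 ⊢ 11100[q0]□ ⊢ 1110[q1]0□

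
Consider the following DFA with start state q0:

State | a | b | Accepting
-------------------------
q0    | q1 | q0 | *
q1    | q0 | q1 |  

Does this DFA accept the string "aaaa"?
Start in q0.
Read 'a': q0 → q1
Read 'a': q1 → q0
Read 'a': q0 → q1
Read 'a': q1 → q0
Final state q0 is accepting, so the string is accepted.

Final answer: Yes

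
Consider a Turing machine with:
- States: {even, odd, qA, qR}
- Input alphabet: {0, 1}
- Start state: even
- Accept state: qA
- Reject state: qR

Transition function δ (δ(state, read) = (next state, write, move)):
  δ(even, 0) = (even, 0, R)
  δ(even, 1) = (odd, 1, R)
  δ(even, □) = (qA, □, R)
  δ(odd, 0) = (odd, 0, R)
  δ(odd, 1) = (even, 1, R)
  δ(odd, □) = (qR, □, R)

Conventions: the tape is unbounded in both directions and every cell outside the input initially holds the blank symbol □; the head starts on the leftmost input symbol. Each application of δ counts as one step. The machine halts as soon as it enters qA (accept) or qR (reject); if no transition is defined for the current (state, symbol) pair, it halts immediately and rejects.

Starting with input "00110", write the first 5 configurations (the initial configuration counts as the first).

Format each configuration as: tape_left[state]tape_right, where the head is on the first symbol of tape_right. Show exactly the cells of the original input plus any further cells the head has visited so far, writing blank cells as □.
Step 0: [even]00110 (head at position 0)
Step 1: δ(even, 0) = (even, 0, R)  ⊢  0[even]0110 (head at position 1)
Step 2: δ(even, 0) = (even, 0, R)  ⊢  00[even]110 (head at position 2)
Step 3: δ(even, 1) = (odd, 1, R)  ⊢  001[odd]10 (head at position 3)
Step 4: δ(odd, 1) = (even, 1, R)  ⊢  0011[even]0 (head at position 4)

Final answer: [even]00110 ⊢ 0[even]0110 ⊢ 00[even]110 ⊢ 001[odd]10 ⊢ 0011[even]0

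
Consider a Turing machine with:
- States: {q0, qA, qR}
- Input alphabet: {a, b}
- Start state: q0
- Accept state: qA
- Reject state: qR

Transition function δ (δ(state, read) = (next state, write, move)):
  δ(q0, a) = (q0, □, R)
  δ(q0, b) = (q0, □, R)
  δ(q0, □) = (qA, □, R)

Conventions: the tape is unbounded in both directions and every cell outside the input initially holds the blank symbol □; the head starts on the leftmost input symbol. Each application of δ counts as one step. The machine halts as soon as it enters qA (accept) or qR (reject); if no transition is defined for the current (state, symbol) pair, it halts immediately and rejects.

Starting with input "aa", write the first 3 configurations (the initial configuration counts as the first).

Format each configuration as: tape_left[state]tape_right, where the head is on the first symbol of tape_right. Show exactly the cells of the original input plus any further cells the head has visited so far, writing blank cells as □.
Step 0: [q0]aa (head at position 0)
Step 1: δ(q0, a) = (q0, □, R)  ⊢  □[q0]a (head at position 1)
Step 2: δ(q0, a) = (q0, □, R)  ⊢  □□[q0]□ (head at position 2)

Final answer: [q0]aa ⊢ □[q0]a ⊢ □□[q0]□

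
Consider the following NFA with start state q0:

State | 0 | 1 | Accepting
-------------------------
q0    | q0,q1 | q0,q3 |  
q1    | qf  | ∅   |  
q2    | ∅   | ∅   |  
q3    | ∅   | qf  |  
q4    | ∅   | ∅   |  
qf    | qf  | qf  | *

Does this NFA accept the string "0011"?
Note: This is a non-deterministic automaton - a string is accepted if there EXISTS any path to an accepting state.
Track the set of states the NFA could be in: start {q0}
Read '0': {q0} → {q0, q1}
Read '0': {q0, q1} → {q0, q1, qf}
Read '1': {q0, q1, qf} → {q0, q3, qf}
Read '1': {q0, q3, qf} → {q0, q3, qf}
Final set {q0, q3, qf} contains accepting state(s) {qf} → accepted.

Final answer: Yes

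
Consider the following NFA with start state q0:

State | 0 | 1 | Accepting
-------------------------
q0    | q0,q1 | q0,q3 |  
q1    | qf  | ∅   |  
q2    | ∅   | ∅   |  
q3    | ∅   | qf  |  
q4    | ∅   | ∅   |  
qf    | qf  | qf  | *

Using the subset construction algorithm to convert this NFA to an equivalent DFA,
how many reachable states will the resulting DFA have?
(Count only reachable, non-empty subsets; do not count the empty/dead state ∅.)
Start subset: {q0}
{q0}: on 0 → {q0, q1}, on 1 → {q0, q3}
{q0, q1}: on 0 → {q0, q1, qf}, on 1 → {q0, q3}
{q0, q3}: on 0 → {q0, q1}, on 1 → {q0, q3, qf}
{q0, q1, qf}: on 0 → {q0, q1, qf}, on 1 → {q0, q3, qf}
{q0, q3, qf}: on 0 → {q0, q1, qf}, on 1 → {q0, q3, qf}
Reachable non-empty subsets: {q0}, {q0, q1}, {q0, q3}, {q0, q1, qf}, {q0, q3, qf} — 5 in total.

Final answer: 5 states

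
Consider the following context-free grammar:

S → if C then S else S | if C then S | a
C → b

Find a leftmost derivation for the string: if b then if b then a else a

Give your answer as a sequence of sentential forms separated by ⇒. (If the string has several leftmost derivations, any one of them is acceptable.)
Start with S.
Step 1: the leftmost non-terminal is S; apply S → if C then S:  if C then S
Step 2: the leftmost non-terminal is C; apply C → b:  if b then S
Step 3: the leftmost non-terminal is S; apply S → if C then S else S:  if b then if C then S else S
Step 4: the leftmost non-terminal is C; apply C → b:  if b then if b then S else S
Step 5: the leftmost non-terminal is S; apply S → a:  if b then if b then a else S
Step 6: the leftmost non-terminal is S; apply S → a:  if b then if b then a else a

Final answer: S ⇒ if C then S ⇒ if b then S ⇒ if b then if C then S else S ⇒ if b then if b then S else S ⇒ if b then if b then a else S ⇒ if b then if b then a else a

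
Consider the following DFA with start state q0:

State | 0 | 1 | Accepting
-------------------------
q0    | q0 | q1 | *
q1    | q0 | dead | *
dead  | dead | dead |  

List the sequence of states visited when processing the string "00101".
q0 → q0 → q0 → q1 → q0 → q1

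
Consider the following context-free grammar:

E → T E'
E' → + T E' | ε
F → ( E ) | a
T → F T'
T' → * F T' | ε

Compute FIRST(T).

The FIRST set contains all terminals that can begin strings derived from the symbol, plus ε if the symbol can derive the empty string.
FIRST(F): F → ( E ) contributes '(' and F → a contributes 'a', so FIRST(F) = {(, a}. F is not nullable.
FIRST(T): T → F T' begins with F, and F is not nullable, so FIRST(T) = FIRST(F) = {(, a}.

Final answer: {(, a}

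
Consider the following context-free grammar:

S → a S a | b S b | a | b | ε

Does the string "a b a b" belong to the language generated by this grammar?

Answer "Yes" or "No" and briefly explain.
Every production places the same symbol at both ends (or yields a single symbol / ε), so every derived string is a palindrome. a b a b reversed is b a b a ≠ a b a b, so it is not a palindrome and cannot be derived (already the first step fails: the string starts with a but ends with b, so neither S → a S a nor S → b S b fits).

Final answer: No - no valid derivation exists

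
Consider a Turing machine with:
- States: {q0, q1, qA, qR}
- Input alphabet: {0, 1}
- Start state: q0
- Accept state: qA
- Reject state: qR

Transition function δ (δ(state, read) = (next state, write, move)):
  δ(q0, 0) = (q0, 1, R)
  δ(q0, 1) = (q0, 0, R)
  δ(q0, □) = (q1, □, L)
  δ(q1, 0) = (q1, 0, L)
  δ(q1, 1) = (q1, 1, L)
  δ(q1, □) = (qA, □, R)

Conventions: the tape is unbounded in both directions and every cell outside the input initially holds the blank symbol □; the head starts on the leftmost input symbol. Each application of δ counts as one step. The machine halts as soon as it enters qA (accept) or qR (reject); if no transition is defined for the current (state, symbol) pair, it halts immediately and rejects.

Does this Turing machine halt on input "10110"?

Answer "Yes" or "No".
Step 0: [q0]10110 (head at position 0)
Step 1: δ(q0, 1) = (q0, 0, R)  ⊢  0[q0]0110 (head at position 1)
Step 2: δ(q0, 0) = (q0, 1, R)  ⊢  01[q0]110 (head at position 2)
Step 3: δ(q0, 1) = (q0, 0, R)  ⊢  010[q0]10 (head at position 3)
Step 4: δ(q0, 1) = (q0, 0, R)  ⊢  0100[q0]0 (head at position 4)
Step 5: δ(q0, 0) = (q0, 1, R)  ⊢  01001[q0]□ (head at position 5)
Step 6: δ(q0, □) = (q1, □, L)  ⊢  0100[q1]1□ (head at position 4)
Step 7: δ(q1, 1) = (q1, 1, L)  ⊢  010[q1]01□ (head at position 3)
Step 8: δ(q1, 0) = (q1, 0, L)  ⊢  01[q1]001□ (head at position 2)
Step 9: δ(q1, 0) = (q1, 0, L)  ⊢  0[q1]1001□ (head at position 1)
Step 10: δ(q1, 1) = (q1, 1, L)  ⊢  [q1]01001□ (head at position 0)
Step 11: δ(q1, 0) = (q1, 0, L)  ⊢  [q1]□01001□ (head at position -1)
Step 12: δ(q1, □) = (qA, □, R)  ⊢  □[qA]01001□ (head at position 0)
The machine is in qA, so it halts and accepts.
It halts after 12 steps.

Final answer: Yes - halts after 12 steps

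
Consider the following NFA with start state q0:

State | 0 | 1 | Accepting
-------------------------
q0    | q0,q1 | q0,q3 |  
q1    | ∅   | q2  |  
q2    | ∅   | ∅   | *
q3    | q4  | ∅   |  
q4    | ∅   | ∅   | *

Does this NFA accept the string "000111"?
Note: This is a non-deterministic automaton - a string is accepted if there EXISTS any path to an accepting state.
Track the set of states the NFA could be in: start {q0}
Read '0': {q0} → {q0, q1}
Read '0': {q0, q1} → {q0, q1}
Read '0': {q0, q1} → {q0, q1}
Read '1': {q0, q1} → {q0, q2, q3}
Read '1': {q0, q2, q3} → {q0, q3}
Read '1': {q0, q3} → {q0, q3}
Final set {q0, q3} contains no accepting state → rejected.

Final answer: No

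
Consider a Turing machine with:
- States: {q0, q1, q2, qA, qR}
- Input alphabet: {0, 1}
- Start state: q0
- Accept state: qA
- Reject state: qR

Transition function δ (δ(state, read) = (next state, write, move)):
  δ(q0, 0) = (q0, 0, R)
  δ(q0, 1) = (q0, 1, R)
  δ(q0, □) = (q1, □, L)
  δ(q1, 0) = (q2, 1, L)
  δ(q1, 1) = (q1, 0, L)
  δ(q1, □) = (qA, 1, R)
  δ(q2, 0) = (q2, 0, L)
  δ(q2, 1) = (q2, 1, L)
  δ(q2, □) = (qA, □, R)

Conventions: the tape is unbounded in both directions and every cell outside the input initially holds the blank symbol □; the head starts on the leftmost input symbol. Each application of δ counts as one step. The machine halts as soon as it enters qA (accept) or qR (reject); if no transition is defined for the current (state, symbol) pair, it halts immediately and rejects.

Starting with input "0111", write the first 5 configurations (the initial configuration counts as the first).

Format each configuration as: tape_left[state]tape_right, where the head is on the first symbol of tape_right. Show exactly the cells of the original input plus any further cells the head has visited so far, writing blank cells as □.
Step 0: [q0]0111 (head at position 0)
Step 1: δ(q0, 0) = (q0, 0, R)  ⊢  0[q0]111 (head at position 1)
Step 2: δ(q0, 1) = (q0, 1, R)  ⊢  01[q0]11 (head at position 2)
Step 3: δ(q0, 1) = (q0, 1, R)  ⊢  011[q0]1 (head at position 3)
Step 4: δ(q0, 1) = (q0, 1, R)  ⊢  0111[q0]□ (head at position 4)

Final answer: [q0]0111 ⊢ 0[q0]111 ⊢ 01[q0]11 ⊢ 011[q0]1 ⊢ 0111[q0]□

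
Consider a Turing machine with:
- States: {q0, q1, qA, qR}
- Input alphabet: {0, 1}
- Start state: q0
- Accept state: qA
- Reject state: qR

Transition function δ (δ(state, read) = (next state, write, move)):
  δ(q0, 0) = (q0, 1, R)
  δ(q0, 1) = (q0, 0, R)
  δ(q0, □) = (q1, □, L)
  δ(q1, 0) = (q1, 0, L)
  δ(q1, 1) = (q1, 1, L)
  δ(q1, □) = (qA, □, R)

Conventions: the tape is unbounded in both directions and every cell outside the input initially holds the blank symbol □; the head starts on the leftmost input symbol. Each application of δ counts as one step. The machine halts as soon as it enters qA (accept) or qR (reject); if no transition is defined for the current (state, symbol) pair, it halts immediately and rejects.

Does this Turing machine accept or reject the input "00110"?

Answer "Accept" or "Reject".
Step 0: [q0]00110 (head at position 0)
Step 1: δ(q0, 0) = (q0, 1, R)  ⊢  1[q0]0110 (head at position 1)
Step 2: δ(q0, 0) = (q0, 1, R)  ⊢  11[q0]110 (head at position 2)
Step 3: δ(q0, 1) = (q0, 0, R)  ⊢  110[q0]10 (head at position 3)
Step 4: δ(q0, 1) = (q0, 0, R)  ⊢  1100[q0]0 (head at position 4)
Step 5: δ(q0, 0) = (q0, 1, R)  ⊢  11001[q0]□ (head at position 5)
Step 6: δ(q0, □) = (q1, □, L)  ⊢  1100[q1]1□ (head at position 4)
Step 7: δ(q1, 1) = (q1, 1, L)  ⊢  110[q1]01□ (head at position 3)
Step 8: δ(q1, 0) = (q1, 0, L)  ⊢  11[q1]001□ (head at position 2)
Step 9: δ(q1, 0) = (q1, 0, L)  ⊢  1[q1]1001□ (head at position 1)
Step 10: δ(q1, 1) = (q1, 1, L)  ⊢  [q1]11001□ (head at position 0)
Step 11: δ(q1, 1) = (q1, 1, L)  ⊢  [q1]□11001□ (head at position -1)
Step 12: δ(q1, □) = (qA, □, R)  ⊢  □[qA]11001□ (head at position 0)
The machine is in qA, so it halts and accepts.

Final answer: Accept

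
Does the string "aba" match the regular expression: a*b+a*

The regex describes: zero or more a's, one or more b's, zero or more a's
Yes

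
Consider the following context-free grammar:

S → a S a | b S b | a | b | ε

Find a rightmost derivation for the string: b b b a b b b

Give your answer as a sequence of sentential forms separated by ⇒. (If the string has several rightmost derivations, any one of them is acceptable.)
Start with S.
Step 1: the rightmost non-terminal is S; apply S → b S b:  b S b
Step 2: the rightmost non-terminal is S; apply S → b S b:  b b S b b
Step 3: the rightmost non-terminal is S; apply S → b S b:  b b b S b b b
Step 4: the rightmost non-terminal is S; apply S → a:  b b b a b b b

Final answer: S ⇒ b S b ⇒ b b S b b ⇒ b b b S b b b ⇒ b b b a b b b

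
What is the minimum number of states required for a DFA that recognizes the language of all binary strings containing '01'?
Language: binary strings containing '01'
Lower bound (Myhill–Nerode): the prefixes ε, 0, 01 are pairwise distinguishable:
  ε vs 01: suffix ε distinguishes them (ε is rejected, 01 is accepted)
  0 vs 01: suffix ε distinguishes them (0 is rejected, 01 is accepted)
  ε vs 0: suffix 1 distinguishes them (ε·1 = 1 is rejected, 0·1 = 01 is accepted)
So any DFA needs at least 3 states.
Upper bound: a DFA with 3 states exists (one state per class above: 'no progress', 'last symbol 0', and 'seen 01' (accepting sink)).
Minimum states: 3

Final answer: 3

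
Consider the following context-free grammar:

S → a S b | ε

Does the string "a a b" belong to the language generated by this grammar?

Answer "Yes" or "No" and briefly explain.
Every derivation applies S → a S b some number n of times and then S → ε, producing a^n b^n with equally many a's and b's. The string a a b has two a's but only one b, so it cannot be derived.

Final answer: No - no valid derivation exists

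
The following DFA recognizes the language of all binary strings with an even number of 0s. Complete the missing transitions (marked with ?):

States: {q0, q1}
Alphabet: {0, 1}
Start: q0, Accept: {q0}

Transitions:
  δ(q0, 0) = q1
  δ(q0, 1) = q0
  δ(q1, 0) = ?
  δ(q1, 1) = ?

What each state remembers (consistent with the given transitions and accept states):
  q0: an even number of 0s has been read so far
  q1: an odd number of 0s has been read so far
Filling in the missing entries:
  δ(q1, 0): in q1 (an odd number of 0s has been read so far), after reading 0 we have: an even number of 0s has been read so far → q0
  δ(q1, 1): in q1 (an odd number of 0s has been read so far), after reading 1 we have: an odd number of 0s has been read so far → q1

Final answer: δ(q1, 0) = q0; δ(q1, 1) = q1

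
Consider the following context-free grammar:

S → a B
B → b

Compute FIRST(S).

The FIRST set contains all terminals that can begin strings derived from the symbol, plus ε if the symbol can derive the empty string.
S has the single production S → a B, whose right-hand side begins with the terminal a. So FIRST(S) = {a}.

Final answer: {a}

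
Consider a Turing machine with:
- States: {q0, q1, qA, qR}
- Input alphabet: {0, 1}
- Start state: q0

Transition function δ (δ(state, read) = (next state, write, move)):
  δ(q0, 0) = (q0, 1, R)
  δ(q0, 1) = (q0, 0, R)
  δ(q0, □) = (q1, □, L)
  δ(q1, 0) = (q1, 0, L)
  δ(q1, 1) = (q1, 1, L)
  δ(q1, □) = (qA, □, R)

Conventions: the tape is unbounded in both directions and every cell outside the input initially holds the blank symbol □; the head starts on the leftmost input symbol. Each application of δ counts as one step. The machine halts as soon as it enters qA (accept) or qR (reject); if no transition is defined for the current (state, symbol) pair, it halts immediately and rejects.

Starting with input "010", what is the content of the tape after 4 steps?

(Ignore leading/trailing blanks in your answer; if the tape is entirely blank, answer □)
Step 0: [q0]010 (head at position 0)
Step 1: δ(q0, 0) = (q0, 1, R)  ⊢  1[q0]10 (head at position 1)
Step 2: δ(q0, 1) = (q0, 0, R)  ⊢  10[q0]0 (head at position 2)
Step 3: δ(q0, 0) = (q0, 1, R)  ⊢  101[q0]□ (head at position 3)
Step 4: δ(q0, □) = (q1, □, L)  ⊢  10[q1]1□ (head at position 2)
Tape after 4 steps (ignoring surrounding blanks): 101

Final answer: Tape: 101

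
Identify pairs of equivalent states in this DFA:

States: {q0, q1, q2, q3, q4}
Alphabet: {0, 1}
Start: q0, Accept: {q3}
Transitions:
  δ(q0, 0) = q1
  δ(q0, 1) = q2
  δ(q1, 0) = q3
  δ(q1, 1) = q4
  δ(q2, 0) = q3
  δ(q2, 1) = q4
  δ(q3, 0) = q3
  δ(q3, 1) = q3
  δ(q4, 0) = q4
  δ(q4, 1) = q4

Using the table-filling algorithm:
Round 0 – mark pairs where exactly one state is accepting: (q0,q3), (q1,q3), (q2,q3), (q3,q4)
Round 1 – newly marked: (q0,q1) [on 0: q1 vs q3, already marked]; (q0,q2) [on 0: q1 vs q3, already marked]; (q1,q4) [on 0: q3 vs q4, already marked]; (q2,q4) [on 0: q3 vs q4, already marked]
Round 2 – newly marked: (q0,q4) [on 0: q1 vs q4, already marked]
No further pairs can be marked.
(q1, q2) unmarked: δ(q1,0)=q3, δ(q2,0)=q3; δ(q1,1)=q4, δ(q2,1)=q4 → equivalent
Equivalent pairs: (q1, q2)

Final answer: Equivalent pairs: (q1, q2)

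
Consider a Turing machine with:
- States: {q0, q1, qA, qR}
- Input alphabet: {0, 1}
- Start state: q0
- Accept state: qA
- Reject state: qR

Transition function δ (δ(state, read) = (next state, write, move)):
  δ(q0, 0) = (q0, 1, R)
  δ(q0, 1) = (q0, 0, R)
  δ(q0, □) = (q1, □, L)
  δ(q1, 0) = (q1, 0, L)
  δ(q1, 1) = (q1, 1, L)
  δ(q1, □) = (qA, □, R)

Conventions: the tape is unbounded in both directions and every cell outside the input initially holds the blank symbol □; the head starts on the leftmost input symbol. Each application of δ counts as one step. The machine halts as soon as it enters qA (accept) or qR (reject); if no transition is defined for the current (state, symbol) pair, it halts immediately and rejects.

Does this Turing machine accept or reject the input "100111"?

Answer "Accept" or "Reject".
Step 0: [q0]100111 (head at position 0)
Step 1: δ(q0, 1) = (q0, 0, R)  ⊢  0[q0]00111 (head at position 1)
Step 2: δ(q0, 0) = (q0, 1, R)  ⊢  01[q0]0111 (head at position 2)
Step 3: δ(q0, 0) = (q0, 1, R)  ⊢  011[q0]111 (head at position 3)
Step 4: δ(q0, 1) = (q0, 0, R)  ⊢  0110[q0]11 (head at position 4)
Step 5: δ(q0, 1) = (q0, 0, R)  ⊢  01100[q0]1 (head at position 5)
Step 6: δ(q0, 1) = (q0, 0, R)  ⊢  011000[q0]□ (head at position 6)
Step 7: δ(q0, □) = (q1, □, L)  ⊢  01100[q1]0□ (head at position 5)
Step 8: δ(q1, 0) = (q1, 0, L)  ⊢  0110[q1]00□ (head at position 4)
Step 9: δ(q1, 0) = (q1, 0, L)  ⊢  011[q1]000□ (head at position 3)
Step 10: δ(q1, 0) = (q1, 0, L)  ⊢  01[q1]1000□ (head at position 2)
Step 11: δ(q1, 1) = (q1, 1, L)  ⊢  0[q1]11000□ (head at position 1)
Step 12: δ(q1, 1) = (q1, 1, L)  ⊢  [q1]011000□ (head at position 0)
Step 13: δ(q1, 0) = (q1, 0, L)  ⊢  [q1]□011000□ (head at position -1)
Step 14: δ(q1, □) = (qA, □, R)  ⊢  □[qA]011000□ (head at position 0)
The machine is in qA, so it halts and accepts.

Final answer: Accept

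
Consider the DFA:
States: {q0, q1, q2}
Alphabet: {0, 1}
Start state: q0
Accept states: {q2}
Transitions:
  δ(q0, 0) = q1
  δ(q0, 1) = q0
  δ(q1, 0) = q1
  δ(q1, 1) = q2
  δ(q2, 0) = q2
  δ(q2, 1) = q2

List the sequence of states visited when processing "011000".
Starting at q0
Read '0': q0 -> q1
Read '1': q1 -> q2
Read '1': q2 -> q2
Read '0': q2 -> q2
Read '0': q2 -> q2
Read '0': q2 -> q2

Final answer: q0 -> q1 -> q2 -> q2 -> q2 -> q2 -> q2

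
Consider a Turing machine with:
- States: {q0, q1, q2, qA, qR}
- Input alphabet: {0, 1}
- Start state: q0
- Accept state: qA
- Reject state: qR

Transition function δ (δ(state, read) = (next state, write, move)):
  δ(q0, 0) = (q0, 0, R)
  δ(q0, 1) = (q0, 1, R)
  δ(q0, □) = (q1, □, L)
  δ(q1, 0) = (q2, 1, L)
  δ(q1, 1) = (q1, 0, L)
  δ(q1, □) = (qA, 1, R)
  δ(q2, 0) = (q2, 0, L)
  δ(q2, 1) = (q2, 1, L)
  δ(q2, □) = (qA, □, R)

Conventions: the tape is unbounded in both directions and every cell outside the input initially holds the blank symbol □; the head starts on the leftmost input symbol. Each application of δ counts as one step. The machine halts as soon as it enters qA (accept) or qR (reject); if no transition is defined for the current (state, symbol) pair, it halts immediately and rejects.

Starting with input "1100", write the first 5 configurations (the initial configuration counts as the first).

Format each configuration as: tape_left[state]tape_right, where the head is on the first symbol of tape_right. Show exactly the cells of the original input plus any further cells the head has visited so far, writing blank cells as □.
Step 0: [q0]1100 (head at position 0)
Step 1: δ(q0, 1) = (q0, 1, R)  ⊢  1[q0]100 (head at position 1)
Step 2: δ(q0, 1) = (q0, 1, R)  ⊢  11[q0]00 (head at position 2)
Step 3: δ(q0, 0) = (q0, 0, R)  ⊢  110[q0]0 (head at position 3)
Step 4: δ(q0, 0) = (q0, 0, R)  ⊢  1100[q0]□ (head at position 4)

Final answer: [q0]1100 ⊢ 1[q0]100 ⊢ 11[q0]00 ⊢ 110[q0]0 ⊢ 1100[q0]□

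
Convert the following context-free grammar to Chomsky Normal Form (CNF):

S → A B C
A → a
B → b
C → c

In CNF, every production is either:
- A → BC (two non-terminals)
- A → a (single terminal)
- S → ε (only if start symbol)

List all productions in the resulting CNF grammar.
The grammar has no ε-productions or unit productions to eliminate.
A → a is already in CNF (single terminal) – keep it.
B → b is already in CNF (single terminal) – keep it.
C → c is already in CNF (single terminal) – keep it.
S → A B C has 3 symbols on the right: break it into binary productions S → A X0, X0 → B C.
Resulting CNF grammar (5 productions): A → a; B → b; C → c; S → A X0; X0 → B C

Final answer: A → a; B → b; C → c; S → A X0; X0 → B C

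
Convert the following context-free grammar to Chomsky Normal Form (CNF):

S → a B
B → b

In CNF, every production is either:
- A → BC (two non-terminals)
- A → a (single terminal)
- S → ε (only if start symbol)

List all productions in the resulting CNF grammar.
The grammar has no ε-productions or unit productions to eliminate.
S → a B has terminal a in a right-hand side of length ≥ 2: introduce T_a → a and use T_a in place of a.
B → b is already in CNF (single terminal) – keep it.
S → a B becomes S → T_a B.
Resulting CNF grammar (3 productions): T_a → a; B → b; S → T_a B

Final answer: T_a → a; B → b; S → T_a B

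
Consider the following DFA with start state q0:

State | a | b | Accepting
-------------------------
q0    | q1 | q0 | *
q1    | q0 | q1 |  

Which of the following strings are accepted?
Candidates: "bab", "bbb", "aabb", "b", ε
"bab": q0 → q0 → q1 → q1; q1 is not accepting → rejected
"bbb": q0 → q0 → q0 → q0; q0 is accepting → accepted
"aabb": q0 → q1 → q0 → q0 → q0; q0 is accepting → accepted
"b": q0 → q0; q0 is accepting → accepted
ε: q0; q0 is accepting → accepted

Final answer: "bbb", "aabb", "b", ε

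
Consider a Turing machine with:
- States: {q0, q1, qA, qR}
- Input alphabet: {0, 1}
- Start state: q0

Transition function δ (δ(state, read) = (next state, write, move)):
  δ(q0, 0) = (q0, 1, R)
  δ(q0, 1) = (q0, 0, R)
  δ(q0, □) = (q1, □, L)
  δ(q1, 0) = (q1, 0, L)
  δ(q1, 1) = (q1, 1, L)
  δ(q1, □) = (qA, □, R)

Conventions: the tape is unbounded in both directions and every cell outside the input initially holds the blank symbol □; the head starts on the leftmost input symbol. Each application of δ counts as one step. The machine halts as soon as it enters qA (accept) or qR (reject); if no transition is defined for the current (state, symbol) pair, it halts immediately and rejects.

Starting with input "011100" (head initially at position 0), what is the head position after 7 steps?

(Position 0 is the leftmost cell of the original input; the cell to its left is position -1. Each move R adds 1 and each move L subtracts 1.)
Step 0: [q0]011100 (head at position 0)
Step 1: δ(q0, 0) = (q0, 1, R)  ⊢  1[q0]11100 (head at position 1)
Step 2: δ(q0, 1) = (q0, 0, R)  ⊢  10[q0]1100 (head at position 2)
Step 3: δ(q0, 1) = (q0, 0, R)  ⊢  100[q0]100 (head at position 3)
Step 4: δ(q0, 1) = (q0, 0, R)  ⊢  1000[q0]00 (head at position 4)
Step 5: δ(q0, 0) = (q0, 1, R)  ⊢  10001[q0]0 (head at position 5)
Step 6: δ(q0, 0) = (q0, 1, R)  ⊢  100011[q0]□ (head at position 6)
Step 7: δ(q0, □) = (q1, □, L)  ⊢  10001[q1]1□ (head at position 5)
Head position after 7 steps: 5

Final answer: Position 5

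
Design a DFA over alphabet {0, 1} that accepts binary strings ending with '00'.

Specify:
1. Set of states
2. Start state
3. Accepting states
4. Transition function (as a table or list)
One valid DFA (any DFA recognizing the same language is acceptable):
States: {q0, q1, q2}
Start: q0
Accepting: {q2}
Transitions (accepting states marked with *):
State | 0 | 1 | Accepting
-------------------------
q0    | q1 | q0 |  
q1    | q2 | q0 |  
q2    | q2 | q0 | *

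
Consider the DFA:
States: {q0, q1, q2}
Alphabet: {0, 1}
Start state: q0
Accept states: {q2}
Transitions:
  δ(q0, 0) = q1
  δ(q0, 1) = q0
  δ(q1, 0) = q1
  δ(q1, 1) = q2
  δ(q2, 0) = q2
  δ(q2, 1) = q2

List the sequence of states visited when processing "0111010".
Starting at q0
Read '0': q0 -> q1
Read '1': q1 -> q2
Read '1': q2 -> q2
Read '1': q2 -> q2
Read '0': q2 -> q2
Read '1': q2 -> q2
Read '0': q2 -> q2

Final answer: q0 -> q1 -> q2 -> q2 -> q2 -> q2 -> q2 -> q2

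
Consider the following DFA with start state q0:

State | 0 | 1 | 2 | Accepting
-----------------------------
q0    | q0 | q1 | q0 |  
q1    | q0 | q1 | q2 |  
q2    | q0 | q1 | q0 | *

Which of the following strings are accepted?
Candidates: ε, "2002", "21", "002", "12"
ε: q0; q0 is not accepting → rejected
"2002": q0 → q0 → q0 → q0 → q0; q0 is not accepting → rejected
"21": q0 → q0 → q1; q1 is not accepting → rejected
"002": q0 → q0 → q0 → q0; q0 is not accepting → rejected
"12": q0 → q1 → q2; q2 is accepting → accepted

Final answer: "12"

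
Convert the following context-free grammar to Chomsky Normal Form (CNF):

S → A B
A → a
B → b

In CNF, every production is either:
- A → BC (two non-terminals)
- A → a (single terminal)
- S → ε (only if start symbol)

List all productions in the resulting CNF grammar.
The grammar has no ε-productions or unit productions to eliminate.
S → A B is already in CNF (two non-terminals) – keep it.
A → a is already in CNF (single terminal) – keep it.
B → b is already in CNF (single terminal) – keep it.
Resulting CNF grammar (3 productions): A → a; B → b; S → A B

Final answer: A → a; B → b; S → A B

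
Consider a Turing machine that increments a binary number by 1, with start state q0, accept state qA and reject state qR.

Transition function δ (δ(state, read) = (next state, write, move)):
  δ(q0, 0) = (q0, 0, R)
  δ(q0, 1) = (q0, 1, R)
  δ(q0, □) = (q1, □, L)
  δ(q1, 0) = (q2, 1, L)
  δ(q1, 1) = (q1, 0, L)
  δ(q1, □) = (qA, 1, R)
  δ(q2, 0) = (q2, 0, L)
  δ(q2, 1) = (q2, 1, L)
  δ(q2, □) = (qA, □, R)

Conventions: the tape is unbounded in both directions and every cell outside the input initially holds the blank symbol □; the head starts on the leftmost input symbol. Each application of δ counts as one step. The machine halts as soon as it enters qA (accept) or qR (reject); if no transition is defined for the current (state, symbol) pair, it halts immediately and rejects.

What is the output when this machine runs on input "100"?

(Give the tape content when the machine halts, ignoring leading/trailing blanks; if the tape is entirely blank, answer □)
Step 0: [q0]100 (head at position 0)
Step 1: δ(q0, 1) = (q0, 1, R)  ⊢  1[q0]00 (head at position 1)
Step 2: δ(q0, 0) = (q0, 0, R)  ⊢  10[q0]0 (head at position 2)
Step 3: δ(q0, 0) = (q0, 0, R)  ⊢  100[q0]□ (head at position 3)
Step 4: δ(q0, □) = (q1, □, L)  ⊢  10[q1]0□ (head at position 2)
Step 5: δ(q1, 0) = (q2, 1, L)  ⊢  1[q2]01□ (head at position 1)
Step 6: δ(q2, 0) = (q2, 0, L)  ⊢  [q2]101□ (head at position 0)
Step 7: δ(q2, 1) = (q2, 1, L)  ⊢  [q2]□101□ (head at position -1)
Step 8: δ(q2, □) = (qA, □, R)  ⊢  □[qA]101□ (head at position 0)
The machine is in qA, so it halts and accepts.
Tape content when halted (ignoring surrounding blanks): 101

Final answer: Output: 101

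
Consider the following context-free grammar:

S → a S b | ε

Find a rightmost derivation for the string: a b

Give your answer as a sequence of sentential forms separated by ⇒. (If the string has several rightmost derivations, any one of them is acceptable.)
Start with S.
Step 1: the rightmost non-terminal is S; apply S → a S b:  a S b
Step 2: the rightmost non-terminal is S; apply S → ε:  a b

Final answer: S ⇒ a S b ⇒ a b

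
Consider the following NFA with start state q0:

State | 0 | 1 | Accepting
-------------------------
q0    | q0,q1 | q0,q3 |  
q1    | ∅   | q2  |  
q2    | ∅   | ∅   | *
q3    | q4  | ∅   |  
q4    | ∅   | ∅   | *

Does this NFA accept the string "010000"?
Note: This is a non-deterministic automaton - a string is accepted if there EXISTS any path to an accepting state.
Track the set of states the NFA could be in: start {q0}
Read '0': {q0} → {q0, q1}
Read '1': {q0, q1} → {q0, q2, q3}
Read '0': {q0, q2, q3} → {q0, q1, q4}
Read '0': {q0, q1, q4} → {q0, q1}
Read '0': {q0, q1} → {q0, q1}
Read '0': {q0, q1} → {q0, q1}
Final set {q0, q1} contains no accepting state → rejected.

Final answer: No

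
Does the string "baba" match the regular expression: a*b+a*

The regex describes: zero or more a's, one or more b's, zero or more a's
No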